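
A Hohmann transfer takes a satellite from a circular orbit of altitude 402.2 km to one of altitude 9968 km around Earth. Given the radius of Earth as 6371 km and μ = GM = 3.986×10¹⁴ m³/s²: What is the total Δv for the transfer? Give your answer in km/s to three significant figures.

Δv_total ≈ 2.61 km/s

r₁ = 6371 + 402.2 = 6773.2 km = 6.7732×10⁶ m.
r₂ = 6371 + 9968 = 16339 km = 1.6339×10⁷ m.
Transfer ellipse a_t = (r₁ + r₂)/2 = 1.156×10⁷ m.
At r₁: circular v_c1 = √(μ/r₁) = 7671 m/s; transfer-perigee v_p = √[μ(2/r₁ − 1/a_t)] = 9122 m/s.
Δv₁ = v_p − v_c1 = 1450 m/s.
At r₂: circular v_c2 = √(μ/r₂) = 4939 m/s; transfer-apogee v_a = √[μ(2/r₂ − 1/a_t)] = 3781 m/s.
Δv₂ = v_c2 − v_a = 1158 m/s.
Total Δv = Δv₁ + Δv₂ = 2608 m/s = 2.608 km/s.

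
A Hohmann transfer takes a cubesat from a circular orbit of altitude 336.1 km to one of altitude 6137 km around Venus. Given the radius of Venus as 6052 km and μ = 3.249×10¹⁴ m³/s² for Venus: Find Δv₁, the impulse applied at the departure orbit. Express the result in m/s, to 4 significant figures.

r₁ = 6052 + 336.1 = 6388.1 km = 6.3881×10⁶ m.
r₂ = 6052 + 6137 = 12189 km = 1.2189×10⁷ m.
Transfer ellipse a_t = (r₁ + r₂)/2 = 9.289×10⁶ m.
At r₁: circular v_c1 = √(μ/r₁) = 7132 m/s; transfer-periapsis v_p = √[μ(2/r₁ − 1/a_t)] = 8170 m/s.
Δv₁ = v_p − v_c1 = 1038 m/s.

Δv ≈ 1038 m/s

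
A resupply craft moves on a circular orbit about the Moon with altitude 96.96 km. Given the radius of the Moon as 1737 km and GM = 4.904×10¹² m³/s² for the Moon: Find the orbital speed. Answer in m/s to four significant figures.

v ≈ 1635 m/s

r = 1737 + 96.96 = 1834.0 km = 1.8340×10⁶ m.
For a circular orbit v = √(μ/r) = √(4.904×10¹² / 1.834×10⁶) = √(2.674×10⁶) = 1635 m/s.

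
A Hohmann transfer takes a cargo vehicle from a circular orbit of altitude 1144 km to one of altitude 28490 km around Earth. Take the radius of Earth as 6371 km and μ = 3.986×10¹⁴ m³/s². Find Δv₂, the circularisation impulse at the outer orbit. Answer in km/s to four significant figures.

Δv ≈ 1.368 km/s

r₁ = 6371 + 1144 = 7515.0 km = 7.5150×10⁶ m.
r₂ = 6371 + 28490 = 34861 km = 3.4861×10⁷ m.
Transfer ellipse a_t = (r₁ + r₂)/2 = 2.119×10⁷ m.
At r₁: circular v_c1 = √(μ/r₁) = 7283 m/s; transfer-perigee v_p = √[μ(2/r₁ − 1/a_t)] = 9342 m/s.
At r₂: circular v_c2 = √(μ/r₂) = 3381 m/s; transfer-apogee v_a = √[μ(2/r₂ − 1/a_t)] = 2014 m/s.
Δv₂ = v_c2 − v_a = 1368 m/s.
= 1.368 km/s.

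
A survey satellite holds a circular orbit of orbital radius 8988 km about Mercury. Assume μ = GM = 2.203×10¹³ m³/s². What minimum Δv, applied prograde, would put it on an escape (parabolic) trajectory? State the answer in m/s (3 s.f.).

r = 8988 km = 8.988×10⁶ m.
Circular speed v_c = √(μ/r) = 1566 m/s.
Escape speed v_esc = √(2μ/r) = √2 × v_c = 2214 m/s.
Δv = v_esc − v_c = 648.5 m/s.

Δv ≈ 648 m/s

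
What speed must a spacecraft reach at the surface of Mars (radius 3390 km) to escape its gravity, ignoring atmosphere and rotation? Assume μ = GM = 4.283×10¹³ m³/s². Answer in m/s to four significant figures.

r = R = 3.390×10⁶ m.
Escape speed v_esc = √(2μ/r) = √(2 × 4.283×10¹³ / 3.390×10⁶) = √(2.527×10⁷) = 5027 m/s.

v_esc ≈ 5027 m/s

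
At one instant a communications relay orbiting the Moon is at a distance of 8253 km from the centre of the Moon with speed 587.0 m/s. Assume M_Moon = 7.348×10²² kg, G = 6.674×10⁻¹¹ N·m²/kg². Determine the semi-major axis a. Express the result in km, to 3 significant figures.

μ = GM = 6.674×10⁻¹¹ × 7.348×10²² = 4.904×10¹² m³/s².
r = 8.253×10⁶ m.
Vis-viva rearranged: 1/a = 2/r − v²/μ = 2.423×10⁻⁷ − 7.026×10⁻⁸ = 1.721×10⁻⁷ m⁻¹.
a = 5.811×10⁶ m = 5811.5 km.

a ≈ 5810 km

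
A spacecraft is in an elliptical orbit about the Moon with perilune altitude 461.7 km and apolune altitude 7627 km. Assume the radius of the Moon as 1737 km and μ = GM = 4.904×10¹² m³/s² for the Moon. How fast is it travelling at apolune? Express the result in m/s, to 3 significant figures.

v ≈ 446 m/s

r_p = 1737 + 461.7 = 2198.7 km = 2.1987×10⁶ m.
r_a = 1737 + 7627 = 9364.0 km = 9.3640×10⁶ m.
Semi-major axis a = (r_p + r_a)/2 = 5781.4 km = 5.781×10⁶ m.
Vis-viva: v² = μ(2/r − 1/a) = 4.904×10¹² × (2.136×10⁻⁷ − 1.730×10⁻⁷) = 1.992×10⁵ m²/s².
v = 446.3 m/s.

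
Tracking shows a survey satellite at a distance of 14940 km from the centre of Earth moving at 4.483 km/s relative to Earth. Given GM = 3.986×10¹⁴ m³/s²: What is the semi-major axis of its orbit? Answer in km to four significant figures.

r = 1.494×10⁷ m.
Specific orbital energy ε = v²/2 − μ/r = (4483)²/2 − 3.986×10¹⁴/1.494×10⁷ = -1.663×10⁷ J/kg.
Since ε = −μ/(2a), a = −μ/(2ε) = 1.198×10⁷ m = 11983 km.

a ≈ 11980 km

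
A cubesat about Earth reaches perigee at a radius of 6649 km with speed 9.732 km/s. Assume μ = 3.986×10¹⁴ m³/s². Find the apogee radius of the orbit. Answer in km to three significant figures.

apogee radius ≈ 25000 km

r_p = 6.649×10⁶ m.
Specific energy ε = v²/2 − μ/r = -1.259×10⁷ J/kg, so a = −μ/(2ε) = 1.583×10⁷ m.
The apsides satisfy r_p + r_a = 2a, so the apogee radius is 2a − r_p = 2.500×10⁷ m = 25004 km.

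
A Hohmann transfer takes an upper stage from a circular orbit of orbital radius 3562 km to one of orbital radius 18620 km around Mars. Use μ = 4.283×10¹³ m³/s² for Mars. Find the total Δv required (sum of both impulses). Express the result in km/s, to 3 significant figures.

Δv_total ≈ 1.68 km/s

r₁ = 3562 km = 3.562×10⁶ m.
r₂ = 18620 km = 1.862×10⁷ m.
Transfer ellipse a_t = (r₁ + r₂)/2 = 1.109×10⁷ m.
At r₁: circular v_c1 = √(μ/r₁) = 3468 m/s; transfer-periapsis v_p = √[μ(2/r₁ − 1/a_t)] = 4493 m/s.
Δv₁ = v_p − v_c1 = 1025 m/s.
At r₂: circular v_c2 = √(μ/r₂) = 1517 m/s; transfer-apoapsis v_a = √[μ(2/r₂ − 1/a_t)] = 859.5 m/s.
Δv₂ = v_c2 − v_a = 657.1 m/s.
Total Δv = Δv₁ + Δv₂ = 1683 m/s = 1.683 km/s.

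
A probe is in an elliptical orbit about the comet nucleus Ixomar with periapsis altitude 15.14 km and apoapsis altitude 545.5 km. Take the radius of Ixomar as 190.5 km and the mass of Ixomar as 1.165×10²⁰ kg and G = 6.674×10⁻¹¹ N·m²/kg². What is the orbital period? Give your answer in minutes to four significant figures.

T ≈ 383.7 minutes

μ = GM = 6.674×10⁻¹¹ × 1.165×10²⁰ = 7.775×10⁹ m³/s².
r_p = 190.5 + 15.14 = 205.64 km = 2.0564×10⁵ m.
r_a = 190.5 + 545.5 = 736.00 km = 7.3600×10⁵ m.
Semi-major axis a = (r_p + r_a)/2 = (205.64 + 736.00)/2 = 470.82 km = 4.708×10⁵ m.
By Kepler's third law T = 2π√(a³/μ) = 2π × 3.664×10³ = 2.302×10⁴ s.
= 383.7 minutes.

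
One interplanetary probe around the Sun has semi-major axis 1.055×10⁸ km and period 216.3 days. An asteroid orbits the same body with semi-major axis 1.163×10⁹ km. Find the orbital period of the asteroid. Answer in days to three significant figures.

Kepler's third law: T² ∝ a³, so T₂ = T₁ (a₂/a₁)^(3/2).
a₂/a₁ = 11.02, (a₂/a₁)^(3/2) = 36.60.
T₂ = 216.3 × 36.60 = 7917 days.

T₂ ≈ 7920 days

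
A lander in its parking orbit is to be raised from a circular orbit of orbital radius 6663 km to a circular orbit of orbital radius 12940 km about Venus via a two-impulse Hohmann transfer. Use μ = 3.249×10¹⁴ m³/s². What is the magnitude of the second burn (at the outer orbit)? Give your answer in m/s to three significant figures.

r₁ = 6663 km = 6.663×10⁶ m.
r₂ = 12940 km = 1.294×10⁷ m.
Transfer ellipse a_t = (r₁ + r₂)/2 = 9.802×10⁶ m.
At r₁: circular v_c1 = √(μ/r₁) = 6983 m/s; transfer-periapsis v_p = √[μ(2/r₁ − 1/a_t)] = 8023 m/s.
At r₂: circular v_c2 = √(μ/r₂) = 5011 m/s; transfer-apoapsis v_a = √[μ(2/r₂ − 1/a_t)] = 4131 m/s.
Δv₂ = v_c2 − v_a = 879.4 m/s.

Δv ≈ 879 m/s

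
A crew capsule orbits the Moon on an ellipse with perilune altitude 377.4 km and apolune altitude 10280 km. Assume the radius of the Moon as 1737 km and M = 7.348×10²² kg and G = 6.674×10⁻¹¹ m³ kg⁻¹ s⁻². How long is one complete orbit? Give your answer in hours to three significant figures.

μ = GM = 6.674×10⁻¹¹ × 7.348×10²² = 4.904×10¹² m³/s².
r_p = 1737 + 377.4 = 2114.4 km = 2.1144×10⁶ m.
r_a = 1737 + 10280 = 12017 km = 1.2017×10⁷ m.
Semi-major axis a = (r_p + r_a)/2 = (2114.4 + 12017)/2 = 7065.7 km = 7.066×10⁶ m.
By Kepler's third law T = 2π√(a³/μ) = 2π × 8.481×10³ = 5.329×10⁴ s.
= 14.80 hours.

T ≈ 14.8 hours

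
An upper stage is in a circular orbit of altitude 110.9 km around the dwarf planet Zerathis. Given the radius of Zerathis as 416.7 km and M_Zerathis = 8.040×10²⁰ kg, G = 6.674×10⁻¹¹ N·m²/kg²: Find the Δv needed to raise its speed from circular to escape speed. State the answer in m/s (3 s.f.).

Δv ≈ 132 m/s

μ = GM = 6.674×10⁻¹¹ × 8.040×10²⁰ = 5.366×10¹⁰ m³/s².
r = 416.7 + 110.9 = 527.60 km = 5.2760×10⁵ m.
Circular speed v_c = √(μ/r) = 318.9 m/s.
Escape speed v_esc = √(2μ/r) = √2 × v_c = 451.0 m/s.
Δv = v_esc − v_c = 132.1 m/s.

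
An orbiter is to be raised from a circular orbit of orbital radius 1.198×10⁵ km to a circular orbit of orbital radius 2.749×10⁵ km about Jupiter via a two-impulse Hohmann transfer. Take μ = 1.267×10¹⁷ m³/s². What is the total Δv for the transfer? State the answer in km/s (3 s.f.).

Δv_total ≈ 10.6 km/s

r₁ = 1.198×10⁵ km = 1.198×10⁸ m.
r₂ = 2.749×10⁵ km = 2.749×10⁸ m.
Transfer ellipse a_t = (r₁ + r₂)/2 = 1.974×10⁸ m.
At r₁: circular v_c1 = √(μ/r₁) = 32520 m/s; transfer-perijove v_p = √[μ(2/r₁ − 1/a_t)] = 38380 m/s.
Δv₁ = v_p − v_c1 = 5861 m/s.
At r₂: circular v_c2 = √(μ/r₂) = 21470 m/s; transfer-apojove v_a = √[μ(2/r₂ − 1/a_t)] = 16730 m/s.
Δv₂ = v_c2 − v_a = 4742 m/s.
Total Δv = Δv₁ + Δv₂ = 10600 m/s = 10.60 km/s.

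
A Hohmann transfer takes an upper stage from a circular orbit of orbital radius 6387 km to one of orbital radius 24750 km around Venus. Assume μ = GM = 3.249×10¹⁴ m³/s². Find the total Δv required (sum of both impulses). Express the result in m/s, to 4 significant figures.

r₁ = 6387 km = 6.387×10⁶ m.
r₂ = 24750 km = 2.475×10⁷ m.
Transfer ellipse a_t = (r₁ + r₂)/2 = 1.557×10⁷ m.
At r₁: circular v_c1 = √(μ/r₁) = 7132 m/s; transfer-periapsis v_p = √[μ(2/r₁ − 1/a_t)] = 8993 m/s.
Δv₁ = v_p − v_c1 = 1860 m/s.
At r₂: circular v_c2 = √(μ/r₂) = 3623 m/s; transfer-apoapsis v_a = √[μ(2/r₂ − 1/a_t)] = 2321 m/s.
Δv₂ = v_c2 − v_a = 1302 m/s.
Total Δv = Δv₁ + Δv₂ = 3163 m/s.

Δv_total ≈ 3163 m/s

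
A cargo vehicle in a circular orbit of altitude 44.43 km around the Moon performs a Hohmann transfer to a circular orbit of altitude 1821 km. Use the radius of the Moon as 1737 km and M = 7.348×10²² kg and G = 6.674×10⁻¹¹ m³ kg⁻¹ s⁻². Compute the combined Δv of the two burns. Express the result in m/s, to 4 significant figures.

Δv_total ≈ 471.2 m/s

μ = GM = 6.674×10⁻¹¹ × 7.348×10²² = 4.904×10¹² m³/s².
r₁ = 1737 + 44.43 = 1781.4 km = 1.7814×10⁶ m.
r₂ = 1737 + 1821 = 3558.0 km = 3.5580×10⁶ m.
Transfer ellipse a_t = (r₁ + r₂)/2 = 2.670×10⁶ m.
At r₁: circular v_c1 = √(μ/r₁) = 1659 m/s; transfer-perilune v_p = √[μ(2/r₁ − 1/a_t)] = 1915 m/s.
Δv₁ = v_p − v_c1 = 256.2 m/s.
At r₂: circular v_c2 = √(μ/r₂) = 1174 m/s; transfer-apolune v_a = √[μ(2/r₂ − 1/a_t)] = 959.0 m/s.
Δv₂ = v_c2 − v_a = 215.0 m/s.
Total Δv = Δv₁ + Δv₂ = 471.2 m/s.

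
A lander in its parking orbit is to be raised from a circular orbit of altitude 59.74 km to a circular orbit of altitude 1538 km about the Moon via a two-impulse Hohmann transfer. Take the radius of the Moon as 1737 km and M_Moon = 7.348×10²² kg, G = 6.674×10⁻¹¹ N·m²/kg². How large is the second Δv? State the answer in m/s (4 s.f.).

μ = GM = 6.674×10⁻¹¹ × 7.348×10²² = 4.904×10¹² m³/s².
r₁ = 1737 + 59.74 = 1796.7 km = 1.7967×10⁶ m.
r₂ = 1737 + 1538 = 3275.0 km = 3.2750×10⁶ m.
Transfer ellipse a_t = (r₁ + r₂)/2 = 2.536×10⁶ m.
At r₁: circular v_c1 = √(μ/r₁) = 1652 m/s; transfer-perilune v_p = √[μ(2/r₁ − 1/a_t)] = 1877 m/s.
At r₂: circular v_c2 = √(μ/r₂) = 1224 m/s; transfer-apolune v_a = √[μ(2/r₂ − 1/a_t)] = 1030 m/s.
Δv₂ = v_c2 − v_a = 193.7 m/s.

Δv ≈ 193.7 m/s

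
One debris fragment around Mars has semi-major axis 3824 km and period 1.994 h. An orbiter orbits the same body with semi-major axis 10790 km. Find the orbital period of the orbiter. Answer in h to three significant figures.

Kepler's third law: T² ∝ a³, so T₂ = T₁ (a₂/a₁)^(3/2).
a₂/a₁ = 2.822, (a₂/a₁)^(3/2) = 4.740.
T₂ = 1.994 × 4.740 = 9.451 h.

T₂ ≈ 9.45 h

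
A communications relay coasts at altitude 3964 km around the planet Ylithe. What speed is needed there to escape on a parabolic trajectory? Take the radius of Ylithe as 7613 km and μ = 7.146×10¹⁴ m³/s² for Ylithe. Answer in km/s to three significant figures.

r = 7613 + 3964 = 11577 km = 1.1577×10⁷ m.
Escape speed v_esc = √(2μ/r) = √(2 × 7.146×10¹⁴ / 1.158×10⁷) = √(1.235×10⁸) = 11110 m/s.
= 11.11 km/s.

v_esc ≈ 11.1 km/s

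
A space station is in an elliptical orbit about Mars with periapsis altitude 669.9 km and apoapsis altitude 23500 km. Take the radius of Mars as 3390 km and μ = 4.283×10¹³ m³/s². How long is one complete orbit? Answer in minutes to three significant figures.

r_p = 3390 + 669.9 = 4059.9 km = 4.0599×10⁶ m.
r_a = 3390 + 23500 = 26890 km = 2.6890×10⁷ m.
Semi-major axis a = (r_p + r_a)/2 = (4059.9 + 26890)/2 = 15475 km = 1.547×10⁷ m.
By Kepler's third law T = 2π√(a³/μ) = 2π × 9.302×10³ = 5.845×10⁴ s.
= 974.1 minutes.

T ≈ 974 minutes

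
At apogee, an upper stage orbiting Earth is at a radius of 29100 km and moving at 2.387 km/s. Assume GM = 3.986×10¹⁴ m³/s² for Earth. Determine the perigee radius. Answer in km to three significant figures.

perigee radius ≈ 7640 km

r_a = 2.910×10⁷ m.
Specific energy ε = v²/2 − μ/r = -1.085×10⁷ J/kg, so a = −μ/(2ε) = 1.837×10⁷ m.
The apsides satisfy r_p + r_a = 2a, so the perigee radius is 2a − r_a = 7.642×10⁶ m = 7641.7 km.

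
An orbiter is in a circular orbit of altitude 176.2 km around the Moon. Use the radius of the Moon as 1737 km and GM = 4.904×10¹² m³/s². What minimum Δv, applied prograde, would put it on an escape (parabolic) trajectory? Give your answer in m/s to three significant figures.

r = 1737 + 176.2 = 1913.2 km = 1.9132×10⁶ m.
Circular speed v_c = √(μ/r) = 1601 m/s.
Escape speed v_esc = √(2μ/r) = √2 × v_c = 2264 m/s.
Δv = v_esc − v_c = 663.2 m/s.

Δv ≈ 663 m/s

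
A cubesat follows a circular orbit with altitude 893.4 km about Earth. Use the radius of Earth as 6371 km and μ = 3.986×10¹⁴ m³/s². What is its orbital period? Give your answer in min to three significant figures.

r = 6371 + 893.4 = 7264.4 km = 7.2644×10⁶ m.
Kepler's third law: T = 2π√(r³/μ) = 2π√((7.264×10⁶)³ / 3.986×10¹⁴).
r³/μ = 9.617×10⁵ s², so T = 2π × 9.807×10² = 6.162×10³ s.
Converting: 6.162×10³ s ÷ 60.00 = 102.7 min.

T ≈ 103 min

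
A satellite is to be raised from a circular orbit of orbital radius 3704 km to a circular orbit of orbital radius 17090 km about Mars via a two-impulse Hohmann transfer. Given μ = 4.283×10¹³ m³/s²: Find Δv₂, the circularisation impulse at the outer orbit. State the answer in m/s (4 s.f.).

Δv ≈ 638.2 m/s

r₁ = 3704 km = 3.704×10⁶ m.
r₂ = 17090 km = 1.709×10⁷ m.
Transfer ellipse a_t = (r₁ + r₂)/2 = 1.040×10⁷ m.
At r₁: circular v_c1 = √(μ/r₁) = 3400 m/s; transfer-periapsis v_p = √[μ(2/r₁ − 1/a_t)] = 4360 m/s.
At r₂: circular v_c2 = √(μ/r₂) = 1583 m/s; transfer-apoapsis v_a = √[μ(2/r₂ − 1/a_t)] = 944.9 m/s.
Δv₂ = v_c2 − v_a = 638.2 m/s.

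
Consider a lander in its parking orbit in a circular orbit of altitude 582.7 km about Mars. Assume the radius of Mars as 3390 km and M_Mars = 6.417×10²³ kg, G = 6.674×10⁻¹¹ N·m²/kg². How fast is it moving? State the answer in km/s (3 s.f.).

μ = GM = 6.674×10⁻¹¹ × 6.417×10²³ = 4.283×10¹³ m³/s².
r = 3390 + 582.7 = 3972.7 km = 3.9727×10⁶ m.
For a circular orbit v = √(μ/r) = √(4.283×10¹³ / 3.973×10⁶) = √(1.078×10⁷) = 3283 m/s.
That is 3.283 km/s.

v ≈ 3.28 km/s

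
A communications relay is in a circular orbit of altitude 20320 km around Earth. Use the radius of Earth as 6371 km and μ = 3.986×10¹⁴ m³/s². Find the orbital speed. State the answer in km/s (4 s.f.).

v ≈ 3.864 km/s

r = 6371 + 20320 = 26691 km = 2.6691×10⁷ m.
For a circular orbit v = √(μ/r) = √(3.986×10¹⁴ / 2.669×10⁷) = √(1.493×10⁷) = 3864 m/s.
That is 3.864 km/s.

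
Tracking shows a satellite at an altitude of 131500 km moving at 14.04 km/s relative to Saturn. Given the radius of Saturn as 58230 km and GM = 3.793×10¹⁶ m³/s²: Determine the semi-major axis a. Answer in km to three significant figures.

r = 58230 + 131500 = 1.8973×10⁵ km = 1.897×10⁸ m.
Vis-viva rearranged: 1/a = 2/r − v²/μ = 1.054×10⁻⁸ − 5.197×10⁻⁹ = 5.344×10⁻⁹ m⁻¹.
a = 1.871×10⁸ m = 1.8711×10⁵ km.

a ≈ 1.87×10⁵ km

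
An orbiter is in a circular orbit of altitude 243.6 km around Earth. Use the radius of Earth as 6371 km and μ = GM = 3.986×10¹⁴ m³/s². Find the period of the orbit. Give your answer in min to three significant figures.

T ≈ 89.2 min

r = 6371 + 243.6 = 6614.6 km = 6.6146×10⁶ m.
Kepler's third law: T = 2π√(r³/μ) = 2π√((6.615×10⁶)³ / 3.986×10¹⁴).
r³/μ = 7.261×10⁵ s², so T = 2π × 8.521×10² = 5.354×10³ s.
Converting: 5.354×10³ s ÷ 60.00 = 89.23 min.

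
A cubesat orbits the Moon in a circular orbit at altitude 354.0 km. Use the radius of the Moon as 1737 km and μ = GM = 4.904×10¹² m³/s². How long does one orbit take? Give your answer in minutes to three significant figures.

T ≈ 143 minutes

r = 1737 + 354.0 = 2091.0 km = 2.0910×10⁶ m.
Kepler's third law: T = 2π√(r³/μ) = 2π√((2.091×10⁶)³ / 4.904×10¹²).
r³/μ = 1.864×10⁶ s², so T = 2π × 1.365×10³ = 8.579×10³ s.
Converting: 8.579×10³ s ÷ 60.00 = 143.0 minutes.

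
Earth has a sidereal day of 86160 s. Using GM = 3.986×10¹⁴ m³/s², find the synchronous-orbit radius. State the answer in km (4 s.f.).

r_sync ≈ 42160 km

A synchronous orbit has period T, so by Kepler's third law a = (μT²/4π²)^(1/3).
μT²/4π² = 3.986×10¹⁴ × (8.616×10⁴)² / 39.48 = 7.495×10²² m³.
a = 4.216×10⁷ m = 42163 km.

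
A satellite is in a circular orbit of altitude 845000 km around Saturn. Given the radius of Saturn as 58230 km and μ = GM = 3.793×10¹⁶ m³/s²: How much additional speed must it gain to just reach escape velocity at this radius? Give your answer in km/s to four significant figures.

Δv ≈ 2.684 km/s

r = 58230 + 845000 = 903230 km = 9.0323×10⁸ m.
Circular speed v_c = √(μ/r) = 6480 m/s.
Escape speed v_esc = √(2μ/r) = √2 × v_c = 9164 m/s.
Δv = v_esc − v_c = 2684 m/s = 2.684 km/s.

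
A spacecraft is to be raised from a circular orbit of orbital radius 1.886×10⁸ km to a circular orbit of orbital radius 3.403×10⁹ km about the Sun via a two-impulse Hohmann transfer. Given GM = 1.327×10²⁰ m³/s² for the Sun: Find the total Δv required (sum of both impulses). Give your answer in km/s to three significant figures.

Δv_total ≈ 14.2 km/s

r₁ = 1.886×10⁸ km = 1.886×10¹¹ m.
r₂ = 3.403×10⁹ km = 3.403×10¹² m.
Transfer ellipse a_t = (r₁ + r₂)/2 = 1.796×10¹² m.
At r₁: circular v_c1 = √(μ/r₁) = 26530 m/s; transfer-perihelion v_p = √[μ(2/r₁ − 1/a_t)] = 36510 m/s.
Δv₁ = v_p − v_c1 = 9989 m/s.
At r₂: circular v_c2 = √(μ/r₂) = 6245 m/s; transfer-aphelion v_a = √[μ(2/r₂ − 1/a_t)] = 2024 m/s.
Δv₂ = v_c2 − v_a = 4221 m/s.
Total Δv = Δv₁ + Δv₂ = 14210 m/s = 14.21 km/s.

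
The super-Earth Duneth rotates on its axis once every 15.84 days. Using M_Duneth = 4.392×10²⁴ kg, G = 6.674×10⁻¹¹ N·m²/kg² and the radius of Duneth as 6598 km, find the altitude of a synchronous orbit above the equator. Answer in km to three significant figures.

h_sync ≈ 2.34×10⁵ km

μ = GM = 6.674×10⁻¹¹ × 4.392×10²⁴ = 2.931×10¹⁴ m³/s².
T = 15.84 days = 1.369×10⁶ s.
A synchronous orbit has period T, so by Kepler's third law a = (μT²/4π²)^(1/3).
μT²/4π² = 2.931×10¹⁴ × (1.369×10⁶)² / 39.48 = 1.391×10²⁵ m³.
a = 2.405×10⁸ m = 2.4048×10⁵ km.
Altitude h = a − R = 2.4048×10⁵ − 6598 = 2.3388×10⁵ km.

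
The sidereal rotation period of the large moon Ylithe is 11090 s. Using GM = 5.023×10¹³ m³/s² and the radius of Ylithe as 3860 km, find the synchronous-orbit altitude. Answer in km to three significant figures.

h_sync ≈ 1530 km

A synchronous orbit has period T, so by Kepler's third law a = (μT²/4π²)^(1/3).
μT²/4π² = 5.023×10¹³ × (1.109×10⁴)² / 39.48 = 1.565×10²⁰ m³.
a = 5.389×10⁶ m = 5388.8 km.
Altitude h = a − R = 5388.8 − 3860 = 1528.8 km.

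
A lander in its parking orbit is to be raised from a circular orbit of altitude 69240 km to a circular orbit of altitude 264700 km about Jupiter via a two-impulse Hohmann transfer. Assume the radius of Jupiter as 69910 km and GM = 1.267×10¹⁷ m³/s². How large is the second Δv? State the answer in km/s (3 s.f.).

Δv ≈ 4.54 km/s

r₁ = 69910 + 69240 = 139150 km = 1.3915×10⁸ m.
r₂ = 69910 + 264700 = 334610 km = 3.3461×10⁸ m.
Transfer ellipse a_t = (r₁ + r₂)/2 = 2.369×10⁸ m.
At r₁: circular v_c1 = √(μ/r₁) = 30170 m/s; transfer-perijove v_p = √[μ(2/r₁ − 1/a_t)] = 35860 m/s.
At r₂: circular v_c2 = √(μ/r₂) = 19460 m/s; transfer-apojove v_a = √[μ(2/r₂ − 1/a_t)] = 14910 m/s.
Δv₂ = v_c2 − v_a = 4545 m/s.
= 4.545 km/s.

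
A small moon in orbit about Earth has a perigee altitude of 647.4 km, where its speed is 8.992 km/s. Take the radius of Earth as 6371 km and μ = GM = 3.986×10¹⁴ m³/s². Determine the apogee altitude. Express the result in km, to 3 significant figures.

r_p = 6371 + 647.4 = 7018.4 km = 7.018×10⁶ m.
Specific energy ε = v²/2 − μ/r = -1.637×10⁷ J/kg, so a = −μ/(2ε) = 1.218×10⁷ m.
The apsides satisfy r_p + r_a = 2a, so the apogee radius is 2a − r_p = 1.734×10⁷ m = 17338 km.
Apogee altitude = 17338 − 6371 = 10967 km.

apogee altitude ≈ 11000 km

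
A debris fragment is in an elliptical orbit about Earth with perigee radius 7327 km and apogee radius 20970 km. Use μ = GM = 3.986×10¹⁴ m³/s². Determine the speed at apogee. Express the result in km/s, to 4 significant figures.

v ≈ 3.137 km/s

Semi-major axis a = (r_p + r_a)/2 = 14148 km = 1.415×10⁷ m.
Vis-viva: v² = μ(2/r − 1/a) = 3.986×10¹⁴ × (9.537×10⁻⁸ − 7.068×10⁻⁸) = 9.844×10⁶ m²/s².
v = 3137 m/s = 3.137 km/s.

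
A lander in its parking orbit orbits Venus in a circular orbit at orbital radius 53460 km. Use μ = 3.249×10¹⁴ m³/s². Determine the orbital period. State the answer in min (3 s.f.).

r = 53460 km = 5.346×10⁷ m.
Kepler's third law: T = 2π√(r³/μ) = 2π√((5.346×10⁷)³ / 3.249×10¹⁴).
r³/μ = 4.703×10⁸ s², so T = 2π × 2.169×10⁴ = 1.363×10⁵ s.
Converting: 1.363×10⁵ s ÷ 60.00 = 2271 min.

T ≈ 2270 min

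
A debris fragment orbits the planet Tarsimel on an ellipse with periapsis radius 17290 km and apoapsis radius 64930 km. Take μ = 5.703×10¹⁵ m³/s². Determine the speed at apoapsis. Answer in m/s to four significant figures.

v ≈ 6078 m/s

Semi-major axis a = (r_p + r_a)/2 = 41110 km = 4.111×10⁷ m.
Vis-viva: v² = μ(2/r − 1/a) = 5.703×10¹⁵ × (3.080×10⁻⁸ − 2.432×10⁻⁸) = 3.694×10⁷ m²/s².
v = 6078 m/s.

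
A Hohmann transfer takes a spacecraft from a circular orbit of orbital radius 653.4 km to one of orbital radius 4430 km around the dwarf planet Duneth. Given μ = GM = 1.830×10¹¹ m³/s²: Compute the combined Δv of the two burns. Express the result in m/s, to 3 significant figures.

r₁ = 653.4 km = 6.534×10⁵ m.
r₂ = 4430 km = 4.430×10⁶ m.
Transfer ellipse a_t = (r₁ + r₂)/2 = 2.542×10⁶ m.
At r₁: circular v_c1 = √(μ/r₁) = 529.2 m/s; transfer-periapsis v_p = √[μ(2/r₁ − 1/a_t)] = 698.7 m/s.
Δv₁ = v_p − v_c1 = 169.5 m/s.
At r₂: circular v_c2 = √(μ/r₂) = 203.2 m/s; transfer-apoapsis v_a = √[μ(2/r₂ − 1/a_t)] = 103.1 m/s.
Δv₂ = v_c2 − v_a = 100.2 m/s.
Total Δv = Δv₁ + Δv₂ = 269.7 m/s.

Δv_total ≈ 270 m/s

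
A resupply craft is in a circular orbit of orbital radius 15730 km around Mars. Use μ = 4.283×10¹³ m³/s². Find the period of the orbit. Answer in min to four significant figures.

r = 15730 km = 1.573×10⁷ m.
Kepler's third law: T = 2π√(r³/μ) = 2π√((1.573×10⁷)³ / 4.283×10¹³).
r³/μ = 9.087×10⁷ s², so T = 2π × 9.533×10³ = 5.990×10⁴ s.
Converting: 5.990×10⁴ s ÷ 60.00 = 998.3 min.

T ≈ 998.3 min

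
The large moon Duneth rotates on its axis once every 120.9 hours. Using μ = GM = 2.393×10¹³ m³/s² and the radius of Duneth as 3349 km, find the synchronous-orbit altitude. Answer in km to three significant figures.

h_sync ≈ 45300 km

T = 120.9 hours = 4.352×10⁵ s.
A synchronous orbit has period T, so by Kepler's third law a = (μT²/4π²)^(1/3).
μT²/4π² = 2.393×10¹³ × (4.352×10⁵)² / 39.48 = 1.148×10²³ m³.
a = 4.860×10⁷ m = 48605 km.
Altitude h = a − R = 48605 − 3349 = 45256 km.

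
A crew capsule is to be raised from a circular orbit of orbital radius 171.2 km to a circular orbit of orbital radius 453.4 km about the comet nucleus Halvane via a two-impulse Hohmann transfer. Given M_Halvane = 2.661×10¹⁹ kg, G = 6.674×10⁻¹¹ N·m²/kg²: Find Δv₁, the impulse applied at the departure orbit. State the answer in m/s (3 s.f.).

μ = GM = 6.674×10⁻¹¹ × 2.661×10¹⁹ = 1.776×10⁹ m³/s².
r₁ = 171.2 km = 1.712×10⁵ m.
r₂ = 453.4 km = 4.534×10⁵ m.
Transfer ellipse a_t = (r₁ + r₂)/2 = 3.123×10⁵ m.
At r₁: circular v_c1 = √(μ/r₁) = 101.9 m/s; transfer-periapsis v_p = √[μ(2/r₁ − 1/a_t)] = 122.7 m/s.
Δv₁ = v_p − v_c1 = 20.87 m/s.

Δv ≈ 20.9 m/s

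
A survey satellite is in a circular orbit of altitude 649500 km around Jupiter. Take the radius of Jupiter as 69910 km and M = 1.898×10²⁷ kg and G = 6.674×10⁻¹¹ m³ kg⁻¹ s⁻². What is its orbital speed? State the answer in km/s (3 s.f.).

v ≈ 13.3 km/s

μ = GM = 6.674×10⁻¹¹ × 1.898×10²⁷ = 1.267×10¹⁷ m³/s².
r = 69910 + 649500 = 719410 km = 7.1941×10⁸ m.
For a circular orbit v = √(μ/r) = √(1.267×10¹⁷ / 7.194×10⁸) = √(1.761×10⁸) = 13270 m/s.
That is 13.27 km/s.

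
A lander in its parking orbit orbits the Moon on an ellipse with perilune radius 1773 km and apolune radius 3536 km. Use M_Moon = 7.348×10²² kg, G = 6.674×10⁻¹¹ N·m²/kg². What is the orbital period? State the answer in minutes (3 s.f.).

T ≈ 205 minutes

μ = GM = 6.674×10⁻¹¹ × 7.348×10²² = 4.904×10¹² m³/s².
Semi-major axis a = (r_p + r_a)/2 = (1773.0 + 3536.0)/2 = 2654.5 km = 2.654×10⁶ m.
By Kepler's third law T = 2π√(a³/μ) = 2π × 1.953×10³ = 1.227×10⁴ s.
= 204.5 minutes.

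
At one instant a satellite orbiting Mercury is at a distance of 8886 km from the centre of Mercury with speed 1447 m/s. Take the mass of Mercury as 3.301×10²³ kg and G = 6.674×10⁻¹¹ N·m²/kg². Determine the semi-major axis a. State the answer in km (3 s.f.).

a ≈ 7690 km

μ = GM = 6.674×10⁻¹¹ × 3.301×10²³ = 2.203×10¹³ m³/s².
r = 8.886×10⁶ m.
Specific orbital energy ε = v²/2 − μ/r = (1447)²/2 − 2.203×10¹³/8.886×10⁶ = -1.432×10⁶ J/kg.
Since ε = −μ/(2a), a = −μ/(2ε) = 7.690×10⁶ m = 7690.3 km.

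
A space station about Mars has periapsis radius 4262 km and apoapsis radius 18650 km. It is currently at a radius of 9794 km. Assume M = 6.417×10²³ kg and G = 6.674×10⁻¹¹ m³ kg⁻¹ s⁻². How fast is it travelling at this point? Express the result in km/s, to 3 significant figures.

v ≈ 2.24 km/s

μ = GM = 6.674×10⁻¹¹ × 6.417×10²³ = 4.283×10¹³ m³/s².
Semi-major axis a = (r_p + r_a)/2 = 11456 km = 1.146×10⁷ m.
Vis-viva: v² = μ(2/r − 1/a) = 4.283×10¹³ × (2.042×10⁻⁷ − 8.729×10⁻⁸) = 5.007×10⁶ m²/s².
v = 2238 m/s = 2.238 km/s.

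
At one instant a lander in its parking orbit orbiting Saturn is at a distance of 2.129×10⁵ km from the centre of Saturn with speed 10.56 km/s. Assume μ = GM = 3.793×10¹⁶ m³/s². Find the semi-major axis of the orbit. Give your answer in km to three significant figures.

a ≈ 1.55×10⁵ km

r = 2.129×10⁸ m.
Vis-viva rearranged: 1/a = 2/r − v²/μ = 9.394×10⁻⁹ − 2.940×10⁻⁹ = 6.454×10⁻⁹ m⁻¹.
a = 1.549×10⁸ m = 1.5494×10⁵ km.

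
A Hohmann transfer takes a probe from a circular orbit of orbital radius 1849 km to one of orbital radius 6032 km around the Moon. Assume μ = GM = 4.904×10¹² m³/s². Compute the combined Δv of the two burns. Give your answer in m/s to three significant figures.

r₁ = 1849 km = 1.849×10⁶ m.
r₂ = 6032 km = 6.032×10⁶ m.
Transfer ellipse a_t = (r₁ + r₂)/2 = 3.940×10⁶ m.
At r₁: circular v_c1 = √(μ/r₁) = 1629 m/s; transfer-perilune v_p = √[μ(2/r₁ − 1/a_t)] = 2015 m/s.
Δv₁ = v_p − v_c1 = 386.4 m/s.
At r₂: circular v_c2 = √(μ/r₂) = 901.7 m/s; transfer-apolune v_a = √[μ(2/r₂ − 1/a_t)] = 617.6 m/s.
Δv₂ = v_c2 − v_a = 284.0 m/s.
Total Δv = Δv₁ + Δv₂ = 670.4 m/s.

Δv_total ≈ 670 m/s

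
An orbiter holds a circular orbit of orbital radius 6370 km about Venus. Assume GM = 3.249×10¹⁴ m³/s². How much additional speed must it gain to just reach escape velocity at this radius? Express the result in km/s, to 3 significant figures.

r = 6370 km = 6.370×10⁶ m.
Circular speed v_c = √(μ/r) = 7142 m/s.
Escape speed v_esc = √(2μ/r) = √2 × v_c = 10100 m/s.
Δv = v_esc − v_c = 2958 m/s = 2.958 km/s.

Δv ≈ 2.96 km/s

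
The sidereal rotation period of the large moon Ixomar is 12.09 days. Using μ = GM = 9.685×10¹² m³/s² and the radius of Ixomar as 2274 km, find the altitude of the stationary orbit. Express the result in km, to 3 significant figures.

T = 12.09 days = 1.045×10⁶ s.
A synchronous orbit has period T, so by Kepler's third law a = (μT²/4π²)^(1/3).
μT²/4π² = 9.685×10¹² × (1.045×10⁶)² / 39.48 = 2.677×10²³ m³.
a = 6.445×10⁷ m = 64448 km.
Altitude h = a − R = 64448 − 2274 = 62174 km.

h_sync ≈ 62200 km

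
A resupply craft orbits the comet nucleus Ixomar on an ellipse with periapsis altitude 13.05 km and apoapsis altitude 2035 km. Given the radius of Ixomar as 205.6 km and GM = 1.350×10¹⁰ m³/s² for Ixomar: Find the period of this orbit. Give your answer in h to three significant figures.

T ≈ 20.5 h

r_p = 205.6 + 13.05 = 218.65 km = 2.1865×10⁵ m.
r_a = 205.6 + 2035 = 2240.6 km = 2.2406×10⁶ m.
Semi-major axis a = (r_p + r_a)/2 = (218.65 + 2240.6)/2 = 1229.6 km = 1.230×10⁶ m.
By Kepler's third law T = 2π√(a³/μ) = 2π × 1.174×10⁴ = 7.373×10⁴ s.
= 20.48 h.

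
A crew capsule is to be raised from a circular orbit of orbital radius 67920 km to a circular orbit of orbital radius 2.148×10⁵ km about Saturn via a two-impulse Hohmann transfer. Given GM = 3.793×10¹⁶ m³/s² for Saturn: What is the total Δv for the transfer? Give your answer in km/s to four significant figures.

r₁ = 67920 km = 6.792×10⁷ m.
r₂ = 2.148×10⁵ km = 2.148×10⁸ m.
Transfer ellipse a_t = (r₁ + r₂)/2 = 1.414×10⁸ m.
At r₁: circular v_c1 = √(μ/r₁) = 23630 m/s; transfer-perikrone v_p = √[μ(2/r₁ − 1/a_t)] = 29130 m/s.
Δv₁ = v_p − v_c1 = 5499 m/s.
At r₂: circular v_c2 = √(μ/r₂) = 13290 m/s; transfer-apokrone v_a = √[μ(2/r₂ − 1/a_t)] = 9211 m/s.
Δv₂ = v_c2 − v_a = 4077 m/s.
Total Δv = Δv₁ + Δv₂ = 9576 m/s = 9.576 km/s.

Δv_total ≈ 9.576 km/s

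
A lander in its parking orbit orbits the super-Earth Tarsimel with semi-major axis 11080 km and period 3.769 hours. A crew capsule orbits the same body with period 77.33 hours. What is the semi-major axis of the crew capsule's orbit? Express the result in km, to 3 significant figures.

a₂ ≈ 83000 km

Kepler's third law: a³ ∝ T², so a₂ = a₁ (T₂/T₁)^(2/3).
T₂/T₁ = 20.52, (T₂/T₁)^(2/3) = 7.495.
a₂ = 11080 × 7.495 = 83040 km.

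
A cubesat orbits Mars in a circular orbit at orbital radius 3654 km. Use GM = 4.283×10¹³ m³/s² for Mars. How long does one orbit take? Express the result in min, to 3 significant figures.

r = 3654 km = 3.654×10⁶ m.
Kepler's third law: T = 2π√(r³/μ) = 2π√((3.654×10⁶)³ / 4.283×10¹³).
r³/μ = 1.139×10⁶ s², so T = 2π × 1.067×10³ = 6.706×10³ s.
Converting: 6.706×10³ s ÷ 60.00 = 111.8 min.

T ≈ 112 min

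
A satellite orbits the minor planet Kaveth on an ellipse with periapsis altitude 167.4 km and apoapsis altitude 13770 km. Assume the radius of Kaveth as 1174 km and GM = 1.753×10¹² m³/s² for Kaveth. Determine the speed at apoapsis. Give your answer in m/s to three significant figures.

r_p = 1174 + 167.4 = 1341.4 km = 1.3414×10⁶ m.
r_a = 1174 + 13770 = 14944 km = 1.4944×10⁷ m.
Semi-major axis a = (r_p + r_a)/2 = 8142.7 km = 8.143×10⁶ m.
Vis-viva: v² = μ(2/r − 1/a) = 1.753×10¹² × (1.338×10⁻⁷ − 1.228×10⁻⁷) = 1.932×10⁴ m²/s².
v = 139.0 m/s.

v ≈ 139 m/s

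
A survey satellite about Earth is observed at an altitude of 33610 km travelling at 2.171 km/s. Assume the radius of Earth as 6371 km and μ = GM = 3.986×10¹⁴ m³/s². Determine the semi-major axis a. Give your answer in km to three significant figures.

a ≈ 26200 km

r = 6371 + 33610 = 39981 km = 3.998×10⁷ m.
Specific orbital energy ε = v²/2 − μ/r = (2171)²/2 − 3.986×10¹⁴/3.998×10⁷ = -7.613×10⁶ J/kg.
Since ε = −μ/(2a), a = −μ/(2ε) = 2.618×10⁷ m = 26179 km.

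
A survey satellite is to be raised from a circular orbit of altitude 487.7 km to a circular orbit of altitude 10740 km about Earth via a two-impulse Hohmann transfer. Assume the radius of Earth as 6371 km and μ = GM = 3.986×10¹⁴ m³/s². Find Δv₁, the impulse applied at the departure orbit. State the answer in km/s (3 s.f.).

Δv ≈ 1.49 km/s

r₁ = 6371 + 487.7 = 6858.7 km = 6.8587×10⁶ m.
r₂ = 6371 + 10740 = 17111 km = 1.7111×10⁷ m.
Transfer ellipse a_t = (r₁ + r₂)/2 = 1.198×10⁷ m.
At r₁: circular v_c1 = √(μ/r₁) = 7623 m/s; transfer-perigee v_p = √[μ(2/r₁ − 1/a_t)] = 9109 m/s.
Δv₁ = v_p − v_c1 = 1486 m/s.
= 1.486 km/s.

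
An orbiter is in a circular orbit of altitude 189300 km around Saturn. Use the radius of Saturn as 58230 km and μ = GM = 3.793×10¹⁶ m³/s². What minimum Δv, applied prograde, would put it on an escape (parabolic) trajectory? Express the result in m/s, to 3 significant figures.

Δv ≈ 5130 m/s

r = 58230 + 189300 = 247530 km = 2.4753×10⁸ m.
Circular speed v_c = √(μ/r) = 12380 m/s.
Escape speed v_esc = √(2μ/r) = √2 × v_c = 17510 m/s.
Δv = v_esc − v_c = 5127 m/s.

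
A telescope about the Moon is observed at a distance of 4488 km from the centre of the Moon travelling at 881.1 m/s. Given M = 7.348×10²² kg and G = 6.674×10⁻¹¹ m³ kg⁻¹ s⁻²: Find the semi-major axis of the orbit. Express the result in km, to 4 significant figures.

μ = GM = 6.674×10⁻¹¹ × 7.348×10²² = 4.904×10¹² m³/s².
r = 4.488×10⁶ m.
Specific orbital energy ε = v²/2 − μ/r = (881.1)²/2 − 4.904×10¹²/4.488×10⁶ = -7.045×10⁵ J/kg.
Since ε = −μ/(2a), a = −μ/(2ε) = 3.480×10⁶ m = 3480.3 km.

a ≈ 3480 km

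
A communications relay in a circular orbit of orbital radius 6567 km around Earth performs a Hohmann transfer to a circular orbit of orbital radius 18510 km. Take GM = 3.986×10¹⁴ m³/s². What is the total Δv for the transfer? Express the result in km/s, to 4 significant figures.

Δv_total ≈ 2.957 km/s

r₁ = 6567 km = 6.567×10⁶ m.
r₂ = 18510 km = 1.851×10⁷ m.
Transfer ellipse a_t = (r₁ + r₂)/2 = 1.254×10⁷ m.
At r₁: circular v_c1 = √(μ/r₁) = 7791 m/s; transfer-perigee v_p = √[μ(2/r₁ − 1/a_t)] = 9466 m/s.
Δv₁ = v_p − v_c1 = 1675 m/s.
At r₂: circular v_c2 = √(μ/r₂) = 4641 m/s; transfer-apogee v_a = √[μ(2/r₂ − 1/a_t)] = 3358 m/s.
Δv₂ = v_c2 − v_a = 1282 m/s.
Total Δv = Δv₁ + Δv₂ = 2957 m/s = 2.957 km/s.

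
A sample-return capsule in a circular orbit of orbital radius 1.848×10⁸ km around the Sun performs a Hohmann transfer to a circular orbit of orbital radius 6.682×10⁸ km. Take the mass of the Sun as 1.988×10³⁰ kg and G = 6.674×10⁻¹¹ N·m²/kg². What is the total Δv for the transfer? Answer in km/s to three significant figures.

μ = GM = 6.674×10⁻¹¹ × 1.988×10³⁰ = 1.327×10²⁰ m³/s².
r₁ = 1.848×10⁸ km = 1.848×10¹¹ m.
r₂ = 6.682×10⁸ km = 6.682×10¹¹ m.
Transfer ellipse a_t = (r₁ + r₂)/2 = 4.265×10¹¹ m.
At r₁: circular v_c1 = √(μ/r₁) = 26790 m/s; transfer-perihelion v_p = √[μ(2/r₁ − 1/a_t)] = 33540 m/s.
Δv₁ = v_p − v_c1 = 6744 m/s.
At r₂: circular v_c2 = √(μ/r₂) = 14090 m/s; transfer-aphelion v_a = √[μ(2/r₂ − 1/a_t)] = 9276 m/s.
Δv₂ = v_c2 − v_a = 4816 m/s.
Total Δv = Δv₁ + Δv₂ = 11560 m/s = 11.56 km/s.

Δv_total ≈ 11.6 km/s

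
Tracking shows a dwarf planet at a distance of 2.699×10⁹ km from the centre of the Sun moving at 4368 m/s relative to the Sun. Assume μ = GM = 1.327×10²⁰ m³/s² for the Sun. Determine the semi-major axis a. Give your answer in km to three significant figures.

r = 2.699×10¹² m.
Vis-viva rearranged: 1/a = 2/r − v²/μ = 7.410×10⁻¹³ − 1.438×10⁻¹³ = 5.972×10⁻¹³ m⁻¹.
a = 1.674×10¹² m = 1.6744×10⁹ km.

a ≈ 1.67×10⁹ km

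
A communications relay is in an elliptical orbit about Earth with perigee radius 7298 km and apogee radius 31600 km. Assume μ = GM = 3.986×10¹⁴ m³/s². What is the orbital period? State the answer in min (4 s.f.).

Semi-major axis a = (r_p + r_a)/2 = (7298.0 + 31600)/2 = 19449 km = 1.945×10⁷ m.
By Kepler's third law T = 2π√(a³/μ) = 2π × 4.296×10³ = 2.699×10⁴ s.
= 449.9 min.

T ≈ 449.9 min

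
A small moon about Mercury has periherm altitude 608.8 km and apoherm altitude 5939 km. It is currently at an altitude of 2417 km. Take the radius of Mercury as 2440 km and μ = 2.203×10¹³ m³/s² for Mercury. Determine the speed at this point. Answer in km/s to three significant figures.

v ≈ 2.28 km/s

r_p = 2440 + 608.8 = 3048.8 km = 3.0488×10⁶ m.
r_a = 2440 + 5939 = 8379.0 km = 8.3790×10⁶ m.
r = 2440 + 2417 = 4857.0 km = 4.857×10⁶ m.
Semi-major axis a = (r_p + r_a)/2 = 5713.9 km = 5.714×10⁶ m.
Vis-viva: v² = μ(2/r − 1/a) = 2.203×10¹³ × (4.118×10⁻⁷ − 1.750×10⁻⁷) = 5.216×10⁶ m²/s².
v = 2284 m/s = 2.284 km/s.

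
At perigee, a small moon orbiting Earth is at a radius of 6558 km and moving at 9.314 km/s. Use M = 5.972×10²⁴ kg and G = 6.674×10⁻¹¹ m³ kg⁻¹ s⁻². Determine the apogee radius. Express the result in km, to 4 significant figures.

μ = GM = 6.674×10⁻¹¹ × 5.972×10²⁴ = 3.986×10¹⁴ m³/s².
r_p = 6.558×10⁶ m.
Specific energy ε = v²/2 − μ/r = -1.740×10⁷ J/kg, so a = −μ/(2ε) = 1.145×10⁷ m.
The apsides satisfy r_p + r_a = 2a, so the apogee radius is 2a − r_p = 1.635×10⁷ m = 16347 km.

apogee radius ≈ 16350 km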